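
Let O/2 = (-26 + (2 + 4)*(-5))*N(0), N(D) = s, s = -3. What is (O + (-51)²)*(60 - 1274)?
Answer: -3565518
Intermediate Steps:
N(D) = -3
O = 336 (O = 2*((-26 + (2 + 4)*(-5))*(-3)) = 2*((-26 + 6*(-5))*(-3)) = 2*((-26 - 30)*(-3)) = 2*(-56*(-3)) = 2*168 = 336)
(O + (-51)²)*(60 - 1274) = (336 + (-51)²)*(60 - 1274) = (336 + 2601)*(-1214) = 2937*(-1214) = -3565518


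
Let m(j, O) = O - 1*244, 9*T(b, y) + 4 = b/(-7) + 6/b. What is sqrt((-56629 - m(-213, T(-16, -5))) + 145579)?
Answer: sqrt(69928278)/28 ≈ 298.65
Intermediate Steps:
T(b, y) = -4/9 - b/63 + 2/(3*b) (T(b, y) = -4/9 + (b/(-7) + 6/b)/9 = -4/9 + (b*(-1/7) + 6/b)/9 = -4/9 + (-b/7 + 6/b)/9 = -4/9 + (6/b - b/7)/9 = -4/9 + (-b/63 + 2/(3*b)) = -4/9 - b/63 + 2/(3*b))
m(j, O) = -244 + O (m(j, O) = O - 244 = -244 + O)
sqrt((-56629 - m(-213, T(-16, -5))) + 145579) = sqrt((-56629 - (-244 + (1/63)*(42 - 1*(-16)*(28 - 16))/(-16))) + 145579) = sqrt((-56629 - (-244 + (1/63)*(-1/16)*(42 - 1*(-16)*12))) + 145579) = sqrt((-56629 - (-244 + (1/63)*(-1/16)*(42 + 192))) + 145579) = sqrt((-56629 - (-244 + (1/63)*(-1/16)*234)) + 145579) = sqrt((-56629 - (-244 - 13/56)) + 145579) = sqrt((-56629 - 1*(-13677/56)) + 145579) = sqrt((-56629 + 13677/56) + 145579) = sqrt(-3157547/56 + 145579) = sqrt(4994877/56) = sqrt(69928278)/28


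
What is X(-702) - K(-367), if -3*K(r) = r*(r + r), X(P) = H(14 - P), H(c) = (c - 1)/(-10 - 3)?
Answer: 269213/3 ≈ 89738.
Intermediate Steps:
H(c) = 1/13 - c/13 (H(c) = (-1 + c)/(-13) = (-1 + c)*(-1/13) = 1/13 - c/13)
X(P) = -1 + P/13 (X(P) = 1/13 - (14 - P)/13 = 1/13 + (-14/13 + P/13) = -1 + P/13)
K(r) = -2*r²/3 (K(r) = -r*(r + r)/3 = -r*2*r/3 = -2*r²/3)
X(-702) - K(-367) = (-1 + (1/13)*(-702)) - (-2)*(-367)²/3 = (-1 - 54) - (-2)*134689/3 = -55 - 1*(-269378/3) = -55 + 269378/3 = 269213/3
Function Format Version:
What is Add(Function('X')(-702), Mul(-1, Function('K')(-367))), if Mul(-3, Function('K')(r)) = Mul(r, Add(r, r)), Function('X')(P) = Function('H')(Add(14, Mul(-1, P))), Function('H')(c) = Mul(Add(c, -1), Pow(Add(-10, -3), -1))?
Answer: Rational(269213, 3) ≈ 89738.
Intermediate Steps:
Function('H')(c) = Add(Rational(1, 13), Mul(Rational(-1, 13), c)) (Function('H')(c) = Mul(Add(-1, c), Pow(-13, -1)) = Mul(Add(-1, c), Rational(-1, 13)) = Add(Rational(1, 13), Mul(Rational(-1, 13), c)))
Function('X')(P) = Add(-1, Mul(Rational(1, 13), P)) (Function('X')(P) = Add(Rational(1, 13), Mul(Rational(-1, 13), Add(14, Mul(-1, P)))) = Add(Rational(1, 13), Add(Rational(-14, 13), Mul(Rational(1, 13), P))) = Add(-1, Mul(Rational(1, 13), P)))
Function('K')(r) = Mul(Rational(-2, 3), Pow(r, 2)) (Function('K')(r) = Mul(Rational(-1, 3), Mul(r, Add(r, r))) = Mul(Rational(-1, 3), Mul(r, Mul(2, r))) = Mul(Rational(-1, 3), Mul(2, Pow(r, 2))) = Mul(Rational(-2, 3), Pow(r, 2)))
Add(Function('X')(-702), Mul(-1, Function('K')(-367))) = Add(Add(-1, Mul(Rational(1, 13), -702)), Mul(-1, Mul(Rational(-2, 3), Pow(-367, 2)))) = Add(Add(-1, -54), Mul(-1, Mul(Rational(-2, 3), 134689))) = Add(-55, Mul(-1, Rational(-269378, 3))) = Add(-55, Rational(269378, 3)) = Rational(269213, 3)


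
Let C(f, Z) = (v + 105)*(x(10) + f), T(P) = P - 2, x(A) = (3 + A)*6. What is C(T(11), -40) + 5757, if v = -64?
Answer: 9324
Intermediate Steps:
x(A) = 18 + 6*A
T(P) = -2 + P
C(f, Z) = 3198 + 41*f (C(f, Z) = (-64 + 105)*((18 + 6*10) + f) = 41*((18 + 60) + f) = 41*(78 + f) = 3198 + 41*f)
C(T(11), -40) + 5757 = (3198 + 41*(-2 + 11)) + 5757 = (3198 + 41*9) + 5757 = (3198 + 369) + 5757 = 3567 + 5757 = 9324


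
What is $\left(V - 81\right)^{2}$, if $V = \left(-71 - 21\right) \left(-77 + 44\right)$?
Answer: $8732025$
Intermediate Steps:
$V = 3036$ ($V = \left(-92\right) \left(-33\right) = 3036$)
$\left(V - 81\right)^{2} = \left(3036 - 81\right)^{2} = 2955^{2} = 8732025$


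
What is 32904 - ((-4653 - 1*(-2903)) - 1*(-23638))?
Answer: 11016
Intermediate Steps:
32904 - ((-4653 - 1*(-2903)) - 1*(-23638)) = 32904 - ((-4653 + 2903) + 23638) = 32904 - (-1750 + 23638) = 32904 - 1*21888 = 32904 - 21888 = 11016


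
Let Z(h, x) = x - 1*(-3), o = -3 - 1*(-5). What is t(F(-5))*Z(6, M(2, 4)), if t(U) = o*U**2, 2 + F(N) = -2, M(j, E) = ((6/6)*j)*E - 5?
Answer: 192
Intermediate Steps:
M(j, E) = -5 + E*j (M(j, E) = ((6*(1/6))*j)*E - 5 = (1*j)*E - 5 = j*E - 5 = E*j - 5 = -5 + E*j)
o = 2 (o = -3 + 5 = 2)
F(N) = -4 (F(N) = -2 - 2 = -4)
Z(h, x) = 3 + x (Z(h, x) = x + 3 = 3 + x)
t(U) = 2*U**2
t(F(-5))*Z(6, M(2, 4)) = (2*(-4)**2)*(3 + (-5 + 4*2)) = (2*16)*(3 + (-5 + 8)) = 32*(3 + 3) = 32*6 = 192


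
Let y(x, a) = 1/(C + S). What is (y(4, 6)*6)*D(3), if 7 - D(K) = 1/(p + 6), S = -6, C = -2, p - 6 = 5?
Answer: -177/34 ≈ -5.2059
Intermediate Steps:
p = 11 (p = 6 + 5 = 11)
y(x, a) = -⅛ (y(x, a) = 1/(-2 - 6) = 1/(-8) = -⅛)
D(K) = 118/17 (D(K) = 7 - 1/(11 + 6) = 7 - 1/17 = 118/17)
(y(4, 6)*6)*D(3) = -⅛*6*(118/17) = -¾*118/17 = -177/34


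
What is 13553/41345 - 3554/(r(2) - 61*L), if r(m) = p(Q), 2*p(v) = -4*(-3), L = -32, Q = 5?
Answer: -60201678/40476755 ≈ -1.4873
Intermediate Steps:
p(v) = 6 (p(v) = (-4*(-3))/2 = (1/2)*12 = 6)
r(m) = 6
13553/41345 - 3554/(r(2) - 61*L) = 13553/41345 - 3554/(6 - 61*(-32)) = 13553*(1/41345) - 3554/(6 + 1952) = 13553/41345 - 3554/1958 = 13553/41345 - 3554*1/1958 = 13553/41345 - 1777/979 = -60201678/40476755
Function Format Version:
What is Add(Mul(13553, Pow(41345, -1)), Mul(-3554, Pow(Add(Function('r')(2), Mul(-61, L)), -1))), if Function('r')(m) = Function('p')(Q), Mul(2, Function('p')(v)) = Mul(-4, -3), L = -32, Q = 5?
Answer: Rational(-60201678, 40476755) ≈ -1.4873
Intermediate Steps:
Function('p')(v) = 6 (Function('p')(v) = Mul(Rational(1, 2), Mul(-4, -3)) = Mul(Rational(1, 2), 12) = 6)
Function('r')(m) = 6
Add(Mul(13553, Pow(41345, -1)), Mul(-3554, Pow(Add(Function('r')(2), Mul(-61, L)), -1))) = Add(Mul(13553, Pow(41345, -1)), Mul(-3554, Pow(Add(6, Mul(-61, -32)), -1))) = Add(Mul(13553, Rational(1, 41345)), Mul(-3554, Pow(Add(6, 1952), -1))) = Add(Rational(13553, 41345), Mul(-3554, Pow(1958, -1))) = Add(Rational(13553, 41345), Mul(-3554, Rational(1, 1958))) = Add(Rational(13553, 41345), Rational(-1777, 979)) = Rational(-60201678, 40476755)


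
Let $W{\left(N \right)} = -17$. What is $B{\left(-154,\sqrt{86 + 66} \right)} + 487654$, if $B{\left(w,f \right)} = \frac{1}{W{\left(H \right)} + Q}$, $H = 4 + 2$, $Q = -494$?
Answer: $\frac{249191193}{511} \approx 4.8765 \cdot 10^{5}$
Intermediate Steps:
$H = 6$
$B{\left(w,f \right)} = - \frac{1}{511}$ ($B{\left(w,f \right)} = \frac{1}{-17 - 494} = \frac{1}{-511} = - \frac{1}{511}$)
$B{\left(-154,\sqrt{86 + 66} \right)} + 487654 = - \frac{1}{511} + 487654 = \frac{249191193}{511}$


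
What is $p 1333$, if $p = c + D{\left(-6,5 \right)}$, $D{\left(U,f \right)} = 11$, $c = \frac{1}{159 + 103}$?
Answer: $\frac{3843039}{262} \approx 14668.0$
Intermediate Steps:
$c = \frac{1}{262} \approx 0.0038168$
$p = \frac{2883}{262}$ ($p = \frac{1}{262} + 11 = \frac{2883}{262} \approx 11.004$)
$p 1333 = \frac{2883}{262} \cdot 1333 = \frac{3843039}{262}$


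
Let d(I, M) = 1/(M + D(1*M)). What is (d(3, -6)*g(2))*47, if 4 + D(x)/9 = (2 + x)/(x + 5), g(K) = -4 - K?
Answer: 47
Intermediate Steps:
D(x) = -36 + 9*(2 + x)/(5 + x) (D(x) = -36 + 9*((2 + x)/(x + 5)) = -36 + 9*((2 + x)/(5 + x)) = -36 + 9*(2 + x)/(5 + x))
d(I, M) = 1/(M + 27*(-6 - M)/(5 + M)) (d(I, M) = 1/(M + 27*(-6 - M)/(5 + 1*M)) = 1/(M + 27*(-6 - M)/(5 + M)))
(d(3, -6)*g(2))*47 = (((5 - 6)/(-162 + (-6)**2 - 22*(-6)))*(-4 - 1*2))*47 = ((-1/(-162 + 36 + 132))*(-4 - 2))*47 = ((-1/6)*(-6))*47 = (((1/6)*(-1))*(-6))*47 = -1/6*(-6)*47 = 1*47 = 47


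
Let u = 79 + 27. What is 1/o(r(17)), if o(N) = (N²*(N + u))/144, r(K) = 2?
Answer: ⅓ ≈ 0.33333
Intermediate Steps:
u = 106
o(N) = N²*(106 + N)/144 (o(N) = (N²*(N + 106))/144 = (N²*(106 + N))*(1/144) = N²*(106 + N)/144)
1/o(r(17)) = 1/((1/144)*2²*(106 + 2)) = 1/((1/144)*4*108) = 1/3 = ⅓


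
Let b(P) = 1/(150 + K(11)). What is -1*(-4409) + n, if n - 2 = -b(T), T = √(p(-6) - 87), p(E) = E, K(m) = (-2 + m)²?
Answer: 1018940/231 ≈ 4411.0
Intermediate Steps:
T = I*√93 (T = √(-6 - 87) = √(-93) = I*√93 ≈ 9.6436*I)
b(P) = 1/231 (b(P) = 1/(150 + (-2 + 11)²) = 1/(150 + 9²) = 1/(150 + 81) = 1/231)
n = 461/231 (n = 2 - 1*1/231 = 2 - 1/231 = 461/231 ≈ 1.9957)
-1*(-4409) + n = -1*(-4409) + 461/231 = 4409 + 461/231 = 1018940/231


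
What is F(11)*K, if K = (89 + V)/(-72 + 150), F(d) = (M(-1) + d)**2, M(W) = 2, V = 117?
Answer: 1339/3 ≈ 446.33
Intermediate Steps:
F(d) = (2 + d)**2
K = 103/39 (K = (89 + 117)/(-72 + 150) = 206/78 = 206*(1/78) = 103/39 ≈ 2.6410)
F(11)*K = (2 + 11)**2*(103/39) = 13**2*(103/39) = 169*(103/39) = 1339/3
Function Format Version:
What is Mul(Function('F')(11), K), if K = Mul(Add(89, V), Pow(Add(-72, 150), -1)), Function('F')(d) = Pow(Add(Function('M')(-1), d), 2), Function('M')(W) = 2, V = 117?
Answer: Rational(1339, 3) ≈ 446.33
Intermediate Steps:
Function('F')(d) = Pow(Add(2, d), 2)
K = Rational(103, 39) (K = Mul(Add(89, 117), Pow(Add(-72, 150), -1)) = Mul(206, Pow(78, -1)) = Mul(206, Rational(1, 78)) = Rational(103, 39) ≈ 2.6410)
Mul(Function('F')(11), K) = Mul(Pow(Add(2, 11), 2), Rational(103, 39)) = Mul(Pow(13, 2), Rational(103, 39)) = Mul(169, Rational(103, 39)) = Rational(1339, 3)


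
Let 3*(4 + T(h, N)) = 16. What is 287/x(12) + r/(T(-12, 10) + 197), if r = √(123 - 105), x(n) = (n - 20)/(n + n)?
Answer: -861 + 9*√2/595 ≈ -860.98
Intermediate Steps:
T(h, N) = 4/3 (T(h, N) = -4 + (⅓)*16 = -4 + 16/3 = 4/3)
x(n) = (-20 + n)/(2*n) (x(n) = (-20 + n)/((2*n)) = (-20 + n)*(1/(2*n)) = (-20 + n)/(2*n))
r = 3*√2 (r = √18 = 3*√2 ≈ 4.2426)
287/x(12) + r/(T(-12, 10) + 197) = 287/(((½)*(-20 + 12)/12)) + (3*√2)/(4/3 + 197) = 287/(((½)*(1/12)*(-8))) + (3*√2)/(595/3) = 287/(-⅓) + (3*√2)*(3/595) = 287*(-3) + 9*√2/595 = -861 + 9*√2/595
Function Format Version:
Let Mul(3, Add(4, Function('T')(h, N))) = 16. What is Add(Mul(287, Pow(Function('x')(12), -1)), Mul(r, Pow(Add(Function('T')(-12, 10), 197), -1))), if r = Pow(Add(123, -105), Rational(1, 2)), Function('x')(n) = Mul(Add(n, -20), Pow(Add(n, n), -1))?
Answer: Add(-861, Mul(Rational(9, 595), Pow(2, Rational(1, 2)))) ≈ -860.98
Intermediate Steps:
Function('T')(h, N) = Rational(4, 3) (Function('T')(h, N) = Add(-4, Mul(Rational(1, 3), 16)) = Add(-4, Rational(16, 3)) = Rational(4, 3))
Function('x')(n) = Mul(Rational(1, 2), Pow(n, -1), Add(-20, n)) (Function('x')(n) = Mul(Add(-20, n), Pow(Mul(2, n), -1)) = Mul(Add(-20, n), Mul(Rational(1, 2), Pow(n, -1))) = Mul(Rational(1, 2), Pow(n, -1), Add(-20, n)))
r = Mul(3, Pow(2, Rational(1, 2))) (r = Pow(18, Rational(1, 2)) = Mul(3, Pow(2, Rational(1, 2))) ≈ 4.2426)
Add(Mul(287, Pow(Function('x')(12), -1)), Mul(r, Pow(Add(Function('T')(-12, 10), 197), -1))) = Add(Mul(287, Pow(Mul(Rational(1, 2), Pow(12, -1), Add(-20, 12)), -1)), Mul(Mul(3, Pow(2, Rational(1, 2))), Pow(Add(Rational(4, 3), 197), -1))) = Add(Mul(287, Pow(Mul(Rational(1, 2), Rational(1, 12), -8), -1)), Mul(Mul(3, Pow(2, Rational(1, 2))), Pow(Rational(595, 3), -1))) = Add(Mul(287, Pow(Rational(-1, 3), -1)), Mul(Mul(3, Pow(2, Rational(1, 2))), Rational(3, 595))) = Add(Mul(287, -3), Mul(Rational(9, 595), Pow(2, Rational(1, 2)))) = Add(-861, Mul(Rational(9, 595), Pow(2, Rational(1, 2))))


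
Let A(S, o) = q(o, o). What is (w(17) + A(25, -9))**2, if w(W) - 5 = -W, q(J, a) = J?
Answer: 441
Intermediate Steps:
A(S, o) = o
w(W) = 5 - W
(w(17) + A(25, -9))**2 = ((5 - 1*17) - 9)**2 = ((5 - 17) - 9)**2 = (-12 - 9)**2 = (-21)**2 = 441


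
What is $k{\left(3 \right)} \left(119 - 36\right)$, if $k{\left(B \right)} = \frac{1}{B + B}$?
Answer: $\frac{83}{6} \approx 13.833$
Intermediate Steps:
$k{\left(B \right)} = \frac{1}{2 B}$
$k{\left(3 \right)} \left(119 - 36\right) = \frac{1}{2 \cdot 3} \left(119 - 36\right) = \frac{1}{2} \cdot \frac{1}{3} \cdot 83 = \frac{1}{6} \cdot 83 = \frac{83}{6}$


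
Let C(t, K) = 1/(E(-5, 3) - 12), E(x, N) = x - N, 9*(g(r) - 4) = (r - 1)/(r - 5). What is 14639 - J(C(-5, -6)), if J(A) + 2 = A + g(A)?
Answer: 88700383/6060 ≈ 14637.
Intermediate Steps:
g(r) = 4 + (-1 + r)/(9*(-5 + r)) (g(r) = 4 + ((r - 1)/(r - 5))/9 = 4 + ((-1 + r)/(-5 + r))/9 = 4 + (-1 + r)/(9*(-5 + r)))
C(t, K) = -1/20 (C(t, K) = 1/((-5 - 1*3) - 12) = 1/((-5 - 3) - 12) = 1/(-8 - 12) = 1/(-20) = -1/20)
J(A) = -2 + A + (-181 + 37*A)/(9*(-5 + A)) (J(A) = -2 + (A + (-181 + 37*A)/(9*(-5 + A))) = -2 + A + (-181 + 37*A)/(9*(-5 + A)))
14639 - J(C(-5, -6)) = 14639 - (-91 - 26*(-1/20) + 9*(-1/20)**2)/(9*(-5 - 1/20)) = 14639 - (-91 + 13/10 + 9*(1/400))/(9*(-101/20)) = 14639 - (-20)*(-91 + 13/10 + 9/400)/(9*101) = 14639 - (-20)*(-35871)/(9*101*400) = 14639 - 1*11957/6060 = 14639 - 11957/6060 = 88700383/6060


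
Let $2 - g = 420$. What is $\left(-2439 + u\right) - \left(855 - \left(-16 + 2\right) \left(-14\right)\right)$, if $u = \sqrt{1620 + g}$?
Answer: $-3098 + \sqrt{1202} \approx -3063.3$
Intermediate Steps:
$g = -418$ ($g = 2 - 420 = -418$)
$u = \sqrt{1202}$ ($u = \sqrt{1620 - 418} = \sqrt{1202} \approx 34.67$)
$\left(-2439 + u\right) - \left(855 - \left(-16 + 2\right) \left(-14\right)\right) = \left(-2439 + \sqrt{1202}\right) - \left(855 - \left(-16 + 2\right) \left(-14\right)\right) = \left(-2439 + \sqrt{1202}\right) - 659 = -3098 + \sqrt{1202}$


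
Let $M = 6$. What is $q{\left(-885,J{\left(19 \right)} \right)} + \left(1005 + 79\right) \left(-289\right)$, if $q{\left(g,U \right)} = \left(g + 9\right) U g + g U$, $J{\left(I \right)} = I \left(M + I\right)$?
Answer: $367514849$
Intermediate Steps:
$J{\left(I \right)} = I \left(6 + I\right)$
$q{\left(g,U \right)} = U g + U g \left(9 + g\right)$ ($q{\left(g,U \right)} = \left(9 + g\right) U g + U g = U \left(9 + g\right) g + U g = U g \left(9 + g\right) + U g = U g + U g \left(9 + g\right)$)
$q{\left(-885,J{\left(19 \right)} \right)} + \left(1005 + 79\right) \left(-289\right) = 19 \left(6 + 19\right) \left(-885\right) \left(10 - 885\right) + \left(1005 + 79\right) \left(-289\right) = 19 \cdot 25 \left(-885\right) \left(-875\right) + 1084 \left(-289\right) = 475 \left(-885\right) \left(-875\right) - 313276 = 367828125 - 313276 = 367514849$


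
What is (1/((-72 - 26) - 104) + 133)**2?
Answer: 721728225/40804 ≈ 17688.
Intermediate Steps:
(1/((-72 - 26) - 104) + 133)**2 = (1/(-98 - 104) + 133)**2 = (1/(-202) + 133)**2 = (-1/202 + 133)**2 = (26865/202)**2 = 721728225/40804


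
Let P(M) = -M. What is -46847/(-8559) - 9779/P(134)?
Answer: 89975959/1146906 ≈ 78.451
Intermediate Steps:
-46847/(-8559) - 9779/P(134) = -46847/(-8559) - 9779/((-1*134)) = -46847*(-1/8559) - 9779/(-134) = 46847/8559 - 9779*(-1/134) = 46847/8559 + 9779/134 = 89975959/1146906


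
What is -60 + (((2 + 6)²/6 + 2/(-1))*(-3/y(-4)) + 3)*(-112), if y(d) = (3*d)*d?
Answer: -1006/3 ≈ -335.33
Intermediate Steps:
y(d) = 3*d²
-60 + (((2 + 6)²/6 + 2/(-1))*(-3/y(-4)) + 3)*(-112) = -60 + (((2 + 6)²/6 + 2/(-1))*(-3/(3*(-4)²)) + 3)*(-112) = -60 + ((8²*(⅙) + 2*(-1))*(-3/(3*16)) + 3)*(-112) = -60 + ((64*(⅙) - 2)*(-3/48) + 3)*(-112) = -60 + ((32/3 - 2)*(-3*1/48) + 3)*(-112) = -60 + ((26/3)*(-1/16) + 3)*(-112) = -60 + (-13/24 + 3)*(-112) = -60 + (59/24)*(-112) = -60 - 826/3 = -1006/3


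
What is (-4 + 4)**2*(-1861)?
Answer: 0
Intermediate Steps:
(-4 + 4)**2*(-1861) = 0**2*(-1861) = 0*(-1861) = 0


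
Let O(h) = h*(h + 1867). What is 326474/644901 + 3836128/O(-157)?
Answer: -397712384758/28856095245 ≈ -13.783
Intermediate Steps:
O(h) = h*(1867 + h)
326474/644901 + 3836128/O(-157) = 326474/644901 + 3836128/((-157*(1867 - 157))) = 326474*(1/644901) + 3836128/((-157*1710)) = 326474/644901 + 3836128/(-268470) = 326474/644901 + 3836128*(-1/268470) = 326474/644901 - 1918064/134235 = -397712384758/28856095245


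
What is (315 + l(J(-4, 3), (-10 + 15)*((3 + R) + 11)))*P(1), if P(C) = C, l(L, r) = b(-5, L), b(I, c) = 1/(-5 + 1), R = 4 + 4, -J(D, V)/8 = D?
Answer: 1259/4 ≈ 314.75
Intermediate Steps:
J(D, V) = -8*D
R = 8
b(I, c) = -¼ (b(I, c) = 1/(-4) = -¼)
l(L, r) = -¼
(315 + l(J(-4, 3), (-10 + 15)*((3 + R) + 11)))*P(1) = (315 - ¼)*1 = (1259/4)*1 = 1259/4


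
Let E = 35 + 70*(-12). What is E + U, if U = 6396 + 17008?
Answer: 22599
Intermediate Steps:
U = 23404
E = -805 (E = 35 - 840 = -805)
E + U = -805 + 23404 = 22599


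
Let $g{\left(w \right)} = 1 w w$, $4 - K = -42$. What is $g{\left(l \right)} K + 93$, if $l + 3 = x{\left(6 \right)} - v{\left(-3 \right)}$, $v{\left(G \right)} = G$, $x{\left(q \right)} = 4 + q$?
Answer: $4693$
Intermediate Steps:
$K = 46$ ($K = 4 - -42 = 4 + 42 = 46$)
$l = 10$ ($l = -3 + \left(\left(4 + 6\right) - -3\right) = -3 + \left(10 + 3\right) = -3 + 13 = 10$)
$g{\left(w \right)} = w^{2}$ ($g{\left(w \right)} = w w = w^{2}$)
$g{\left(l \right)} K + 93 = 10^{2} \cdot 46 + 93 = 100 \cdot 46 + 93 = 4600 + 93 = 4693$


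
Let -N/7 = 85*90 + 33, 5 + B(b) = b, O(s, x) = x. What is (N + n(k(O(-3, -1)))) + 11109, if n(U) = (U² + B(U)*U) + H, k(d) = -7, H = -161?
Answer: -42700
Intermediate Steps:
B(b) = -5 + b
N = -53781 (N = -7*(85*90 + 33) = -7*(7650 + 33) = -7*7683 = -53781)
n(U) = -161 + U² + U*(-5 + U) (n(U) = (U² + (-5 + U)*U) - 161 = (U² + U*(-5 + U)) - 161 = -161 + U² + U*(-5 + U))
(N + n(k(O(-3, -1)))) + 11109 = (-53781 + (-161 + (-7)² - 7*(-5 - 7))) + 11109 = (-53781 + (-161 + 49 - 7*(-12))) + 11109 = (-53781 + (-161 + 49 + 84)) + 11109 = (-53781 - 28) + 11109 = -53809 + 11109 = -42700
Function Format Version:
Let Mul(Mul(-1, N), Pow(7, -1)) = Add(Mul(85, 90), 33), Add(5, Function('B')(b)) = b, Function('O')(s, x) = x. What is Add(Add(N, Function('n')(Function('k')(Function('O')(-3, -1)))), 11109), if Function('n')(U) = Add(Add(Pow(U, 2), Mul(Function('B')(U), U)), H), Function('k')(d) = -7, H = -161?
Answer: -42700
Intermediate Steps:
Function('B')(b) = Add(-5, b)
N = -53781 (N = Mul(-7, Add(Mul(85, 90), 33)) = Mul(-7, Add(7650, 33)) = Mul(-7, 7683) = -53781)
Function('n')(U) = Add(-161, Pow(U, 2), Mul(U, Add(-5, U))) (Function('n')(U) = Add(Add(Pow(U, 2), Mul(Add(-5, U), U)), -161) = Add(Add(Pow(U, 2), Mul(U, Add(-5, U))), -161) = Add(-161, Pow(U, 2), Mul(U, Add(-5, U))))
Add(Add(N, Function('n')(Function('k')(Function('O')(-3, -1)))), 11109) = Add(Add(-53781, Add(-161, Pow(-7, 2), Mul(-7, Add(-5, -7)))), 11109) = Add(Add(-53781, Add(-161, 49, Mul(-7, -12))), 11109) = Add(Add(-53781, Add(-161, 49, 84)), 11109) = Add(Add(-53781, -28), 11109) = Add(-53809, 11109) = -42700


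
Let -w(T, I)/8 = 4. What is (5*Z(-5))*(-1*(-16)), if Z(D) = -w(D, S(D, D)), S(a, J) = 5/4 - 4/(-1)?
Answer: 2560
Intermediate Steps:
S(a, J) = 21/4 (S(a, J) = 5*(¼) - 4*(-1) = 5/4 + 4 = 21/4)
w(T, I) = -32 (w(T, I) = -8*4 = -32)
Z(D) = 32 (Z(D) = -1*(-32) = 32)
(5*Z(-5))*(-1*(-16)) = (5*32)*(-1*(-16)) = 160*16 = 2560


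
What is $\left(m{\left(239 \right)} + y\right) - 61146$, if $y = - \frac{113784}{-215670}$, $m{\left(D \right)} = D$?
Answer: $- \frac{2189283151}{35945} \approx -60907.0$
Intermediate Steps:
$y = \frac{18964}{35945}$ ($y = \left(-113784\right) \left(- \frac{1}{215670}\right) = \frac{18964}{35945} \approx 0.52758$)
$\left(m{\left(239 \right)} + y\right) - 61146 = \left(239 + \frac{18964}{35945}\right) - 61146 = \frac{8609819}{35945} - 61146 = - \frac{2189283151}{35945}$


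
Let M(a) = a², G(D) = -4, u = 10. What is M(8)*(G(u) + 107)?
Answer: 6592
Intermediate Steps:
M(8)*(G(u) + 107) = 8²*(-4 + 107) = 64*103 = 6592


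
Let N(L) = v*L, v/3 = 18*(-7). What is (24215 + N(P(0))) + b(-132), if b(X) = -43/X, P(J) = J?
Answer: 3196423/132 ≈ 24215.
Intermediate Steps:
v = -378 (v = 3*(18*(-7)) = 3*(-126) = -378)
N(L) = -378*L
(24215 + N(P(0))) + b(-132) = (24215 - 378*0) - 43/(-132) = (24215 + 0) - 43*(-1/132) = 24215 + 43/132 = 3196423/132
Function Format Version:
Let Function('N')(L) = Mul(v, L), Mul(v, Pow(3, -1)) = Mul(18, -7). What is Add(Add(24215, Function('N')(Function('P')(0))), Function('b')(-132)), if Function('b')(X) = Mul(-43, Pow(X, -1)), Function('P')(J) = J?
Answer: Rational(3196423, 132) ≈ 24215.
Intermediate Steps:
v = -378 (v = Mul(3, Mul(18, -7)) = Mul(3, -126) = -378)
Function('N')(L) = Mul(-378, L)
Add(Add(24215, Function('N')(Function('P')(0))), Function('b')(-132)) = Add(Add(24215, Mul(-378, 0)), Mul(-43, Pow(-132, -1))) = Add(Add(24215, 0), Mul(-43, Rational(-1, 132))) = Add(24215, Rational(43, 132)) = Rational(3196423, 132)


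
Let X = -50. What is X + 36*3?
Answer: 58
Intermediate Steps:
X + 36*3 = -50 + 36*3 = -50 + 108 = 58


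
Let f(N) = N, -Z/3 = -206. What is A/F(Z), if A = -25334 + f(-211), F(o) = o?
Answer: -8515/206 ≈ -41.335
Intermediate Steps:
Z = 618 (Z = -3*(-206) = 618)
A = -25545 (A = -25334 - 211 = -25545)
A/F(Z) = -25545/618 = -25545*1/618 = -8515/206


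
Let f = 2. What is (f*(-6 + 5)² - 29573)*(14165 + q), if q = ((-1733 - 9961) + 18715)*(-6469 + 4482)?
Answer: 412118074902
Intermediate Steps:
q = -13950727 (q = (-11694 + 18715)*(-1987) = 7021*(-1987) = -13950727)
(f*(-6 + 5)² - 29573)*(14165 + q) = (2*(-6 + 5)² - 29573)*(14165 - 13950727) = (2*(-1)² - 29573)*(-13936562) = (2*1 - 29573)*(-13936562) = (2 - 29573)*(-13936562) = -29571*(-13936562) = 412118074902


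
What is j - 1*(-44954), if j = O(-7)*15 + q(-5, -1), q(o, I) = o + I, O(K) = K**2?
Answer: 45683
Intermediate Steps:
q(o, I) = I + o
j = 729 (j = (-7)**2*15 + (-1 - 5) = 49*15 - 6 = 735 - 6 = 729)
j - 1*(-44954) = 729 - 1*(-44954) = 729 + 44954 = 45683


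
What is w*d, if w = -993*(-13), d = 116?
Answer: 1497444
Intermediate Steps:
w = 12909
w*d = 12909*116 = 1497444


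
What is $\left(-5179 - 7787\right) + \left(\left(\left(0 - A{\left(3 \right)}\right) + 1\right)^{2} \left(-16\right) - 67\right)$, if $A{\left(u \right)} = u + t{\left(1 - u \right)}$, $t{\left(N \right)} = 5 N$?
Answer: $-14057$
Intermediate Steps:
$A{\left(u \right)} = 5 - 4 u$ ($A{\left(u \right)} = u + 5 \left(1 - u\right) = u - \left(-5 + 5 u\right) = 5 - 4 u$)
$\left(-5179 - 7787\right) + \left(\left(\left(0 - A{\left(3 \right)}\right) + 1\right)^{2} \left(-16\right) - 67\right) = \left(-5179 - 7787\right) + \left(\left(\left(0 - \left(5 - 12\right)\right) + 1\right)^{2} \left(-16\right) - 67\right) = -12966 + \left(\left(\left(0 - \left(5 - 12\right)\right) + 1\right)^{2} \left(-16\right) - 67\right) = -12966 + \left(\left(\left(0 - -7\right) + 1\right)^{2} \left(-16\right) - 67\right) = -12966 + \left(\left(\left(0 + 7\right) + 1\right)^{2} \left(-16\right) - 67\right) = -12966 + \left(\left(7 + 1\right)^{2} \left(-16\right) - 67\right) = -12966 + \left(8^{2} \left(-16\right) - 67\right) = -12966 + \left(64 \left(-16\right) - 67\right) = -12966 - 1091 = -14057$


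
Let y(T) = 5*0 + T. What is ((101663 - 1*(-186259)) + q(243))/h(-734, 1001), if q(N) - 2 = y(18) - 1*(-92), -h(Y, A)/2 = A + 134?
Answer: -144017/1135 ≈ -126.89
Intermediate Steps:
h(Y, A) = -268 - 2*A (h(Y, A) = -2*(A + 134) = -2*(134 + A) = -268 - 2*A)
y(T) = T (y(T) = 0 + T = T)
q(N) = 112 (q(N) = 2 + (18 - 1*(-92)) = 2 + (18 + 92) = 2 + 110 = 112)
((101663 - 1*(-186259)) + q(243))/h(-734, 1001) = ((101663 - 1*(-186259)) + 112)/(-268 - 2*1001) = ((101663 + 186259) + 112)/(-268 - 2002) = (287922 + 112)/(-2270) = 288034*(-1/2270) = -144017/1135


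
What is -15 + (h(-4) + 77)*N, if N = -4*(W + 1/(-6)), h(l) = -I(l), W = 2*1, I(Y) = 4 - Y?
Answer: -521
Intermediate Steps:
W = 2
h(l) = -4 + l (h(l) = -(4 - l) = -4 + l)
N = -22/3 (N = -4*(2 + 1/(-6)) = -4*(2 - ⅙) = -4*11/6 = -22/3 ≈ -7.3333)
-15 + (h(-4) + 77)*N = -15 + ((-4 - 4) + 77)*(-22/3) = -15 + (-8 + 77)*(-22/3) = -15 + 69*(-22/3) = -15 - 506 = -521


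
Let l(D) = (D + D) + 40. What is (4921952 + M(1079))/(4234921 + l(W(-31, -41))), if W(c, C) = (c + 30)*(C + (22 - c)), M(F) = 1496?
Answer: 4923448/4234937 ≈ 1.1626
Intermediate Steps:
W(c, C) = (30 + c)*(22 + C - c)
l(D) = 40 + 2*D (l(D) = 2*D + 40 = 40 + 2*D)
(4921952 + M(1079))/(4234921 + l(W(-31, -41))) = (4921952 + 1496)/(4234921 + (40 + 2*(660 - 1*(-31)² - 8*(-31) + 30*(-41) - 41*(-31)))) = 4923448/(4234921 + (40 + 2*(660 - 1*961 + 248 - 1230 + 1271))) = 4923448/(4234921 + (40 + 2*(660 - 961 + 248 - 1230 + 1271))) = 4923448/(4234921 + (40 + 2*(-12))) = 4923448/(4234921 + (40 - 24)) = 4923448/(4234921 + 16) = 4923448/4234937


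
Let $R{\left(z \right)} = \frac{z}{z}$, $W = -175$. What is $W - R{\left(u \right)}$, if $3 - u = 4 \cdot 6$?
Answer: $-176$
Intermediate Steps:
$u = -21$ ($u = 3 - 4 \cdot 6 = 3 - 24 = -21$)
$R{\left(z \right)} = 1$
$W - R{\left(u \right)} = -175 - 1 = -176$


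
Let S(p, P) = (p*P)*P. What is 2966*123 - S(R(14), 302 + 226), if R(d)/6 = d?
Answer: -23053038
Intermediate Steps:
R(d) = 6*d
S(p, P) = p*P**2 (S(p, P) = (P*p)*P = p*P**2)
2966*123 - S(R(14), 302 + 226) = 2966*123 - 6*14*(302 + 226)**2 = 364818 - 84*528**2 = 364818 - 84*278784 = 364818 - 1*23417856 = 364818 - 23417856 = -23053038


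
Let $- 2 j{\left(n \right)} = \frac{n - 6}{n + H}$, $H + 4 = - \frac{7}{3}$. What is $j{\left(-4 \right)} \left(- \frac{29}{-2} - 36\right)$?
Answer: $\frac{645}{62} \approx 10.403$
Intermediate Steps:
$H = - \frac{19}{3}$ ($H = -4 - \frac{7}{3} = - \frac{19}{3} \approx -6.3333$)
$j{\left(n \right)} = - \frac{-6 + n}{2 \left(- \frac{19}{3} + n\right)}$ ($j{\left(n \right)} = - \frac{\left(n - 6\right) \frac{1}{n - \frac{19}{3}}}{2} = - \frac{\left(-6 + n\right) \frac{1}{- \frac{19}{3} + n}}{2} = - \frac{\frac{1}{- \frac{19}{3} + n} \left(-6 + n\right)}{2} = - \frac{-6 + n}{2 \left(- \frac{19}{3} + n\right)}$)
$j{\left(-4 \right)} \left(- \frac{29}{-2} - 36\right) = \frac{3 \left(6 - -4\right)}{2 \left(-19 + 3 \left(-4\right)\right)} \left(- \frac{29}{-2} - 36\right) = \frac{3 \left(6 + 4\right)}{2 \left(-19 - 12\right)} \left(\left(-29\right) \left(- \frac{1}{2}\right) - 36\right) = \frac{3}{2} \frac{1}{-31} \cdot 10 \left(\frac{29}{2} - 36\right) = \frac{3}{2} \left(- \frac{1}{31}\right) 10 \left(- \frac{43}{2}\right) = \left(- \frac{15}{31}\right) \left(- \frac{43}{2}\right) = \frac{645}{62}$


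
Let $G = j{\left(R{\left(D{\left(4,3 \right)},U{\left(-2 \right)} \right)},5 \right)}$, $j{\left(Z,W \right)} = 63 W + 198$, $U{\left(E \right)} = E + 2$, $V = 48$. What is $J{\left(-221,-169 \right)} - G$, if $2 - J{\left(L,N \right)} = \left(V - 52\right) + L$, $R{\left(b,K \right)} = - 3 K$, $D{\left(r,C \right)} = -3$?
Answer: $-286$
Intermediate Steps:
$U{\left(E \right)} = 2 + E$
$j{\left(Z,W \right)} = 198 + 63 W$
$J{\left(L,N \right)} = 6 - L$ ($J{\left(L,N \right)} = 2 - \left(\left(48 - 52\right) + L\right) = 2 - \left(-4 + L\right) = 6 - L$)
$G = 513$ ($G = 198 + 63 \cdot 5 = 198 + 315 = 513$)
$J{\left(-221,-169 \right)} - G = \left(6 - -221\right) - 513 = \left(6 + 221\right) - 513 = 227 - 513 = -286$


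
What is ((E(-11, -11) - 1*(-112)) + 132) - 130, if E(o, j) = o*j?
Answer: 235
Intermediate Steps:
E(o, j) = j*o
((E(-11, -11) - 1*(-112)) + 132) - 130 = ((-11*(-11) - 1*(-112)) + 132) - 130 = ((121 + 112) + 132) - 130 = (233 + 132) - 130 = 365 - 130 = 235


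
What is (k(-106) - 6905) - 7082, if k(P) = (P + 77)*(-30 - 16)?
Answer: -12653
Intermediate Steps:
k(P) = -3542 - 46*P (k(P) = (77 + P)*(-46) = -3542 - 46*P)
(k(-106) - 6905) - 7082 = ((-3542 - 46*(-106)) - 6905) - 7082 = ((-3542 + 4876) - 6905) - 7082 = (1334 - 6905) - 7082 = -5571 - 7082 = -12653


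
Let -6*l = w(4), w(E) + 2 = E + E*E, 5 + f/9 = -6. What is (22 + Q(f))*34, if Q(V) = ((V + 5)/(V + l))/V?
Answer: 222062/297 ≈ 747.68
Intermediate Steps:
f = -99 (f = -45 + 9*(-6) = -45 - 54 = -99)
w(E) = -2 + E + E² (w(E) = -2 + (E + E*E) = -2 + (E + E²) = -2 + E + E²)
l = -3 (l = -(-2 + 4 + 4²)/6 = -(-2 + 4 + 16)/6 = -⅙*18 = -3)
Q(V) = (5 + V)/(V*(-3 + V)) (Q(V) = ((V + 5)/(V - 3))/V = ((5 + V)/(-3 + V))/V = (5 + V)/(V*(-3 + V)))
(22 + Q(f))*34 = (22 + (5 - 99)/((-99)*(-3 - 99)))*34 = (22 - 1/99*(-94)/(-102))*34 = (22 - 1/99*(-1/102)*(-94))*34 = (22 - 47/5049)*34 = (111031/5049)*34 = 222062/297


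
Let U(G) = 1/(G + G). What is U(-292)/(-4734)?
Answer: 1/2764656 ≈ 3.6171e-7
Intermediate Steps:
U(G) = 1/(2*G)
U(-292)/(-4734) = ((1/2)/(-292))/(-4734) = ((1/2)*(-1/292))*(-1/4734) = -1/584*(-1/4734) = 1/2764656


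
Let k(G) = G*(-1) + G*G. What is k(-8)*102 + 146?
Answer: 7490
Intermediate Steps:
k(G) = G² - G (k(G) = -G + G² = G² - G)
k(-8)*102 + 146 = -8*(-1 - 8)*102 + 146 = -8*(-9)*102 + 146 = 72*102 + 146 = 7344 + 146 = 7490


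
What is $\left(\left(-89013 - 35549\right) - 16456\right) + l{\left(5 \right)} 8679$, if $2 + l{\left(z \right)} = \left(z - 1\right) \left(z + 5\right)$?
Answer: $188784$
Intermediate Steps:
$l{\left(z \right)} = -2 + \left(-1 + z\right) \left(5 + z\right)$ ($l{\left(z \right)} = -2 + \left(z - 1\right) \left(z + 5\right) = -2 + \left(-1 + z\right) \left(5 + z\right)$)
$\left(\left(-89013 - 35549\right) - 16456\right) + l{\left(5 \right)} 8679 = \left(\left(-89013 - 35549\right) - 16456\right) + \left(-7 + 5^{2} + 4 \cdot 5\right) 8679 = \left(-124562 - 16456\right) + \left(-7 + 25 + 20\right) 8679 = -141018 + 38 \cdot 8679 = -141018 + 329802 = 188784$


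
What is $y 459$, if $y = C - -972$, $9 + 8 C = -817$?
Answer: $\frac{1595025}{4} \approx 3.9876 \cdot 10^{5}$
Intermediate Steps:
$C = - \frac{413}{4}$ ($C = - \frac{9}{8} + \frac{1}{8} \left(-817\right) = - \frac{9}{8} - \frac{817}{8} = - \frac{413}{4} \approx -103.25$)
$y = \frac{3475}{4}$ ($y = - \frac{413}{4} - -972 = - \frac{413}{4} + 972 = \frac{3475}{4} \approx 868.75$)
$y 459 = \frac{3475}{4} \cdot 459 = \frac{1595025}{4}$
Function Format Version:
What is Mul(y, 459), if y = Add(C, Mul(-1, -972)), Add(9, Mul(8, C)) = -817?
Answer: Rational(1595025, 4) ≈ 3.9876e+5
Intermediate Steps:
C = Rational(-413, 4) (C = Add(Rational(-9, 8), Mul(Rational(1, 8), -817)) = Add(Rational(-9, 8), Rational(-817, 8)) = Rational(-413, 4) ≈ -103.25)
y = Rational(3475, 4) (y = Add(Rational(-413, 4), Mul(-1, -972)) = Add(Rational(-413, 4), 972) = Rational(3475, 4) ≈ 868.75)
Mul(y, 459) = Mul(Rational(3475, 4), 459) = Rational(1595025, 4)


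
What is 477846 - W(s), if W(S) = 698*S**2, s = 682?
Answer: -324178706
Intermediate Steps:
477846 - W(s) = 477846 - 698*682**2 = 477846 - 698*465124 = 477846 - 1*324656552 = 477846 - 324656552 = -324178706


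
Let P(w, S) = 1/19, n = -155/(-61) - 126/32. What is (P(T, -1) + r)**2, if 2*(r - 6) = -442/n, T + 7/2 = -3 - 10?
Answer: 18104761190961/670654609 ≈ 26996.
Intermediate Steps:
n = -1363/976 (n = -155*(-1/61) - 126*1/32 = 155/61 - 63/16 = -1363/976 ≈ -1.3965)
T = -33/2 (T = -7/2 + (-3 - 10) = -7/2 - 13 = -33/2 ≈ -16.500)
P(w, S) = 1/19
r = 223874/1363 (r = 6 + (-442/(-1363/976))/2 = 6 + (-442*(-976/1363))/2 = 6 + (1/2)*(431392/1363) = 6 + 215696/1363 = 223874/1363 ≈ 164.25)
(P(T, -1) + r)**2 = (1/19 + 223874/1363)**2 = (4254969/25897)**2 = 18104761190961/670654609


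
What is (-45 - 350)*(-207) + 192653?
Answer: 274418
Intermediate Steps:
(-45 - 350)*(-207) + 192653 = -395*(-207) + 192653 = 81765 + 192653 = 274418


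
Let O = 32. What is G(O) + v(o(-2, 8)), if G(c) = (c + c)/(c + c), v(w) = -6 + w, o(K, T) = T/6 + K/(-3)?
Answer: -3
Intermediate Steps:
o(K, T) = -K/3 + T/6 (o(K, T) = T*(⅙) + K*(-⅓) = T/6 - K/3 = -K/3 + T/6)
G(c) = 1 (G(c) = (2*c)/((2*c)) = (2*c)*(1/(2*c)) = 1)
G(O) + v(o(-2, 8)) = 1 + (-6 + (-⅓*(-2) + (⅙)*8)) = 1 + (-6 + (⅔ + 4/3)) = 1 + (-6 + 2) = 1 - 4 = -3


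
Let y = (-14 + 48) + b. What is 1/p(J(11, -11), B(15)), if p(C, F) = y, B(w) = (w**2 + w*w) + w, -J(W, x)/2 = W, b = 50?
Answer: 1/84 ≈ 0.011905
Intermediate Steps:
J(W, x) = -2*W
y = 84 (y = (-14 + 48) + 50 = 34 + 50 = 84)
B(w) = w + 2*w**2 (B(w) = (w**2 + w**2) + w = 2*w**2 + w = w + 2*w**2)
p(C, F) = 84
1/p(J(11, -11), B(15)) = 1/84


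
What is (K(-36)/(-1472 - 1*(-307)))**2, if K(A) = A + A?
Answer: 5184/1357225 ≈ 0.0038196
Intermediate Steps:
K(A) = 2*A
(K(-36)/(-1472 - 1*(-307)))**2 = ((2*(-36))/(-1472 - 1*(-307)))**2 = (-72/(-1472 + 307))**2 = (-72/(-1165))**2 = (-72*(-1/1165))**2 = (72/1165)**2 = 5184/1357225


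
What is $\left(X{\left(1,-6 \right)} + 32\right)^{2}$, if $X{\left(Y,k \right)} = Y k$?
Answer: $676$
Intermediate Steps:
$\left(X{\left(1,-6 \right)} + 32\right)^{2} = \left(1 \left(-6\right) + 32\right)^{2} = \left(-6 + 32\right)^{2} = 26^{2} = 676$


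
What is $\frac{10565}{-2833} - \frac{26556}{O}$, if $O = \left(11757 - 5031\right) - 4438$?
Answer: $- \frac{24851467}{1620476} \approx -15.336$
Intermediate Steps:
$O = 2288$ ($O = 6726 - 4438 = 2288$)
$\frac{10565}{-2833} - \frac{26556}{O} = \frac{10565}{-2833} - \frac{26556}{2288} = 10565 \left(- \frac{1}{2833}\right) - \frac{6639}{572} = - \frac{10565}{2833} - \frac{6639}{572} = - \frac{24851467}{1620476}$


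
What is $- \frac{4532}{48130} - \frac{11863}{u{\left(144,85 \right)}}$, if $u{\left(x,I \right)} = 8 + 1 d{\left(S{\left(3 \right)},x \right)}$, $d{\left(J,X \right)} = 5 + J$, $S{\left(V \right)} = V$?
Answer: $- \frac{285519351}{385040} \approx -741.53$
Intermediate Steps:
$u{\left(x,I \right)} = 16$ ($u{\left(x,I \right)} = 8 + 1 \left(5 + 3\right) = 8 + 1 \cdot 8 = 8 + 8 = 16$)
$- \frac{4532}{48130} - \frac{11863}{u{\left(144,85 \right)}} = - \frac{4532}{48130} - \frac{11863}{16} = \left(-4532\right) \frac{1}{48130} - \frac{11863}{16} = - \frac{2266}{24065} - \frac{11863}{16} = - \frac{285519351}{385040}$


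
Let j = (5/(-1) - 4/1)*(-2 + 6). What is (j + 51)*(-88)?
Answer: -1320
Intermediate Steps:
j = -36 (j = (5*(-1) - 4*1)*4 = (-5 - 4)*4 = -9*4 = -36)
(j + 51)*(-88) = (-36 + 51)*(-88) = 15*(-88) = -1320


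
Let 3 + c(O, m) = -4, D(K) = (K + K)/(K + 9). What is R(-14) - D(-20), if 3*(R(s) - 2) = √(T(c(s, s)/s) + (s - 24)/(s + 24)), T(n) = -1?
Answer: -18/11 + 2*I*√30/15 ≈ -1.6364 + 0.7303*I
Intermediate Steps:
D(K) = 2*K/(9 + K) (D(K) = (2*K)/(9 + K) = 2*K/(9 + K))
c(O, m) = -7 (c(O, m) = -3 - 4 = -7)
R(s) = 2 + √(-1 + (-24 + s)/(24 + s))/3 (R(s) = 2 + √(-1 + (s - 24)/(s + 24))/3 = 2 + √(-1 + (-24 + s)/(24 + s))/3)
R(-14) - D(-20) = (2 + 4*√3*√(-1/(24 - 14))/3) - 2*(-20)/(9 - 20) = (2 + 4*√3*√(-1/10)/3) - 2*(-20)/(-11) = (2 + 4*√3*√(-1*⅒)/3) - 2*(-20)*(-1)/11 = (2 + 4*√3*√(-⅒)/3) - 1*40/11 = (2 + 4*√3*(I*√10/10)/3) - 40/11 = (2 + 2*I*√30/15) - 40/11 = -18/11 + 2*I*√30/15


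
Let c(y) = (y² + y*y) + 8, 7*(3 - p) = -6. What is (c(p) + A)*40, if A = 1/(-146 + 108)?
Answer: 1405020/931 ≈ 1509.2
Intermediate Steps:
p = 27/7 (p = 3 - ⅐*(-6) = 3 + 6/7 = 27/7 ≈ 3.8571)
A = -1/38 (A = 1/(-38) = -1/38 ≈ -0.026316)
c(y) = 8 + 2*y² (c(y) = (y² + y²) + 8 = 2*y² + 8 = 8 + 2*y²)
(c(p) + A)*40 = ((8 + 2*(27/7)²) - 1/38)*40 = ((8 + 2*(729/49)) - 1/38)*40 = ((8 + 1458/49) - 1/38)*40 = (1850/49 - 1/38)*40 = (70251/1862)*40 = 1405020/931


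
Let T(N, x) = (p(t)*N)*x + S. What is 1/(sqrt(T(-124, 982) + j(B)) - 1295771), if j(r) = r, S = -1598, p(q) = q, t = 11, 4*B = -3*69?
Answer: -5183084/6716095302155 - 2*I*sqrt(5364391)/6716095302155 ≈ -7.7174e-7 - 6.8972e-10*I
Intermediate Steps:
B = -207/4 (B = (-3*69)/4 = (1/4)*(-207) = -207/4 ≈ -51.750)
T(N, x) = -1598 + 11*N*x (T(N, x) = (11*N)*x - 1598 = 11*N*x - 1598 = -1598 + 11*N*x)
1/(sqrt(T(-124, 982) + j(B)) - 1295771) = 1/(sqrt((-1598 + 11*(-124)*982) - 207/4) - 1295771) = 1/(sqrt((-1598 - 1339448) - 207/4) - 1295771) = 1/(sqrt(-1341046 - 207/4) - 1295771) = 1/(sqrt(-5364391/4) - 1295771) = 1/(I*sqrt(5364391)/2 - 1295771) = 1/(-1295771 + I*sqrt(5364391)/2)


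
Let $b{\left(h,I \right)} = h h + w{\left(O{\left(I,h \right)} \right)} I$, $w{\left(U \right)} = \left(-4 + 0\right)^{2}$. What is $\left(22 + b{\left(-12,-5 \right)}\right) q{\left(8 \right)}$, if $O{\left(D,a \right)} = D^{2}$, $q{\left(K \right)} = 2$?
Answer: $172$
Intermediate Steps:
$w{\left(U \right)} = 16$ ($w{\left(U \right)} = \left(-4\right)^{2} = 16$)
$b{\left(h,I \right)} = h^{2} + 16 I$ ($b{\left(h,I \right)} = h h + 16 I = h^{2} + 16 I$)
$\left(22 + b{\left(-12,-5 \right)}\right) q{\left(8 \right)} = \left(22 + \left(\left(-12\right)^{2} + 16 \left(-5\right)\right)\right) 2 = \left(22 + \left(144 - 80\right)\right) 2 = \left(22 + 64\right) 2 = 86 \cdot 2 = 172$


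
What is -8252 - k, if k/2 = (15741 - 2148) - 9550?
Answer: -16338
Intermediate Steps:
k = 8086 (k = 2*((15741 - 2148) - 9550) = 2*(13593 - 9550) = 2*4043 = 8086)
-8252 - k = -8252 - 1*8086 = -8252 - 8086 = -16338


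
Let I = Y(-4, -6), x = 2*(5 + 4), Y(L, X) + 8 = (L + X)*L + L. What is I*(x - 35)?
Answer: -476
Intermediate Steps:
Y(L, X) = -8 + L + L*(L + X) (Y(L, X) = -8 + ((L + X)*L + L) = -8 + (L*(L + X) + L) = -8 + (L + L*(L + X)) = -8 + L + L*(L + X))
x = 18 (x = 2*9 = 18)
I = 28 (I = -8 - 4 + (-4)**2 - 4*(-6) = -8 - 4 + 16 + 24 = 28)
I*(x - 35) = 28*(18 - 35) = 28*(-17) = -476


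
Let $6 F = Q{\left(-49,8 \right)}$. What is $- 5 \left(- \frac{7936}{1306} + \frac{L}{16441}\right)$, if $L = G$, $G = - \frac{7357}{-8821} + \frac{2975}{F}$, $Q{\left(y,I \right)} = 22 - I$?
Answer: $\frac{2840572309260}{94702017833} \approx 29.995$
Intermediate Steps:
$F = \frac{7}{3}$ ($F = \frac{22 - 8}{6} = \frac{1}{6} \cdot 14 = \frac{7}{3} \approx 2.3333$)
$G = \frac{11254132}{8821}$ ($G = - \frac{7357}{-8821} + \frac{2975}{\frac{7}{3}} = \left(-7357\right) \left(- \frac{1}{8821}\right) + 2975 \cdot \frac{3}{7} = \frac{7357}{8821} + 1275 = \frac{11254132}{8821} \approx 1275.8$)
$L = \frac{11254132}{8821} \approx 1275.8$
$- 5 \left(- \frac{7936}{1306} + \frac{L}{16441}\right) = - 5 \left(- \frac{7936}{1306} + \frac{11254132}{8821 \cdot 16441}\right) = - 5 \left(\left(-7936\right) \frac{1}{1306} + \frac{11254132}{8821} \cdot \frac{1}{16441}\right) = - 5 \left(- \frac{3968}{653} + \frac{11254132}{145026061}\right) = \left(-5\right) \left(- \frac{568114461852}{94702017833}\right) = \frac{2840572309260}{94702017833}$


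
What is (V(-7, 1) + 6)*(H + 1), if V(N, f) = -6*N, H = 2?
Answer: 144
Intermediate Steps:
(V(-7, 1) + 6)*(H + 1) = (-6*(-7) + 6)*(2 + 1) = (42 + 6)*3 = 48*3 = 144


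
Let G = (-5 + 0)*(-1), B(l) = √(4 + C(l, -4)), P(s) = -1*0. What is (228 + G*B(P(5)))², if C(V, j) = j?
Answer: 51984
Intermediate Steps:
P(s) = 0
B(l) = 0 (B(l) = √(4 - 4) = √0 = 0)
G = 5 (G = -5*(-1) = 5)
(228 + G*B(P(5)))² = (228 + 5*0)² = (228 + 0)² = 228² = 51984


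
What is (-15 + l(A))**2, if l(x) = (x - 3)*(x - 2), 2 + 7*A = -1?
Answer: 106929/2401 ≈ 44.535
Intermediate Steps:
A = -3/7 (A = -2/7 + (1/7)*(-1) = -2/7 - 1/7 = -3/7 ≈ -0.42857)
l(x) = (-3 + x)*(-2 + x)
(-15 + l(A))**2 = (-15 + (6 + (-3/7)**2 - 5*(-3/7)))**2 = (-15 + (6 + 9/49 + 15/7))**2 = (-15 + 408/49)**2 = (-327/49)**2 = 106929/2401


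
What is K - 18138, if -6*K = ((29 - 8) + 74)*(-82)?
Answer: -50519/3 ≈ -16840.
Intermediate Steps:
K = 3895/3 (K = -((29 - 8) + 74)*(-82)/6 = -(21 + 74)*(-82)/6 = -95*(-82)/6 = -⅙*(-7790) = 3895/3 ≈ 1298.3)
K - 18138 = 3895/3 - 18138 = -50519/3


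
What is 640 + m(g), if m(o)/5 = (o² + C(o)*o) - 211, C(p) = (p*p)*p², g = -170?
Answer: -709928355915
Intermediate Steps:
C(p) = p⁴ (C(p) = p²*p² = p⁴)
m(o) = -1055 + 5*o² + 5*o⁵ (m(o) = 5*((o² + o⁴*o) - 211) = 5*((o² + o⁵) - 211) = 5*(-211 + o² + o⁵) = -1055 + 5*o² + 5*o⁵)
640 + m(g) = 640 + (-1055 + 5*(-170)² + 5*(-170)⁵) = 640 + (-1055 + 5*28900 + 5*(-141985700000)) = 640 + (-1055 + 144500 - 709928500000) = 640 - 709928356555 = -709928355915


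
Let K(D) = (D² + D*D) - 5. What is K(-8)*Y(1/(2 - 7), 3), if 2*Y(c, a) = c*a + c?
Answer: -246/5 ≈ -49.200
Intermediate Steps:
K(D) = -5 + 2*D² (K(D) = (D² + D²) - 5 = 2*D² - 5 = -5 + 2*D²)
Y(c, a) = c/2 + a*c/2 (Y(c, a) = (c*a + c)/2 = (a*c + c)/2 = (c + a*c)/2 = c/2 + a*c/2)
K(-8)*Y(1/(2 - 7), 3) = (-5 + 2*(-8)²)*((1 + 3)/(2*(2 - 7))) = (-5 + 2*64)*((½)*4/(-5)) = (-5 + 128)*((½)*(-⅕)*4) = 123*(-⅖) = -246/5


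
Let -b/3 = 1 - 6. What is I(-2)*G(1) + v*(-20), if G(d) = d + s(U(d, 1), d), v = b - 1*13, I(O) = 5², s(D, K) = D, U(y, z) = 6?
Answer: 135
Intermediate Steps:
b = 15 (b = -3*(1 - 6) = -3*(-5) = 15)
I(O) = 25
v = 2 (v = 15 - 1*13 = 15 - 13 = 2)
G(d) = 6 + d (G(d) = d + 6 = 6 + d)
I(-2)*G(1) + v*(-20) = 25*(6 + 1) + 2*(-20) = 25*7 - 40 = 175 - 40 = 135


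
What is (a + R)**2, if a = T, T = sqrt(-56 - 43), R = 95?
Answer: 8926 + 570*I*sqrt(11) ≈ 8926.0 + 1890.5*I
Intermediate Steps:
T = 3*I*sqrt(11) (T = sqrt(-99) = 3*I*sqrt(11) ≈ 9.9499*I)
a = 3*I*sqrt(11) ≈ 9.9499*I
(a + R)**2 = (3*I*sqrt(11) + 95)**2 = (95 + 3*I*sqrt(11))**2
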